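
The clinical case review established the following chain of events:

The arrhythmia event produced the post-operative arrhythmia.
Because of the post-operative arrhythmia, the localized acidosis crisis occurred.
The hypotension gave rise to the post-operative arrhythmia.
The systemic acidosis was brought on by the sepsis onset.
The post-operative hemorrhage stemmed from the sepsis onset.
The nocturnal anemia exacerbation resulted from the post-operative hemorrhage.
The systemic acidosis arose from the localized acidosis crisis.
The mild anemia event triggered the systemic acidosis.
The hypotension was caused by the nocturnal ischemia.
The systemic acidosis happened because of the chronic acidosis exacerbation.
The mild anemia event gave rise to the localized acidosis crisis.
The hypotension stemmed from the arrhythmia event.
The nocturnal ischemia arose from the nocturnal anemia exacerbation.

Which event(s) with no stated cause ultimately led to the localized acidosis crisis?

the arrhythmia event, the mild anemia event, the sepsis onset

Tracing upstream from the localized acidosis crisis: the localized acidosis crisis ← the post-operative arrhythmia ← the hypotension ← the nocturnal ischemia ← the nocturnal anemia exacerbation ← the post-operative hemorrhage ← the sepsis onset.
A separate upstream branch: the localized acidosis crisis ← the mild anemia event.
A separate upstream branch: the localized acidosis crisis ← the post-operative arrhythmia ← the arrhythmia event.
Each of those chain origins has no stated cause.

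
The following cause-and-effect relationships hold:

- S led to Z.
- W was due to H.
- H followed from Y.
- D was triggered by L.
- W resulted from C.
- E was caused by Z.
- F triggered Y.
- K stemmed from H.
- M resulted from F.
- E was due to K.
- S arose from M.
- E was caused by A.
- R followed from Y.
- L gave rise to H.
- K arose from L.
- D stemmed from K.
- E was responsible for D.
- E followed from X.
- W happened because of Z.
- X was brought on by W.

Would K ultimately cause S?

No

K leads to E, D; S is not among them.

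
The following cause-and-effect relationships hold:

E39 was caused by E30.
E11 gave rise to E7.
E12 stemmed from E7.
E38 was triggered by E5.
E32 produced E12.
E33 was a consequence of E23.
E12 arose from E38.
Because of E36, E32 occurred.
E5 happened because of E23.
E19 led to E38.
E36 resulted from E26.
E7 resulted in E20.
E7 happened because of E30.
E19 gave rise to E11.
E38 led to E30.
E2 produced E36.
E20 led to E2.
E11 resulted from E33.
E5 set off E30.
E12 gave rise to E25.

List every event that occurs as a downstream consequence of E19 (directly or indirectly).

Direct effects: E38, E11.
2 steps out: E30, E7, E12.
3 steps out: E39, E20, E25.
4 steps out: E2.
5 steps out: E36.
6 steps out: E32.
Not reachable from it: E23, E33, E5, E26.

E11, E12, E2, E20, E25, E30, E32, E36, E38, E39, E7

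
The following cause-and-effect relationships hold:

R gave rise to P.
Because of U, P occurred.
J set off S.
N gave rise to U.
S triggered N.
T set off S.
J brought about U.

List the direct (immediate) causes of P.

Upstream contributors include T, J, S, N, but only R, U feed directly into P.

R, U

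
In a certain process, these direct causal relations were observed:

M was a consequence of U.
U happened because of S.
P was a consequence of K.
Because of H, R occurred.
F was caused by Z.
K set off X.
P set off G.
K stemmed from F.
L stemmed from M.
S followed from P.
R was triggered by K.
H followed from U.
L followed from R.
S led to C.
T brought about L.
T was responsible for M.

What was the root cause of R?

Z

Tracing upstream from R: R ← K ← F ← Z.
Z has no stated cause, so it is the root.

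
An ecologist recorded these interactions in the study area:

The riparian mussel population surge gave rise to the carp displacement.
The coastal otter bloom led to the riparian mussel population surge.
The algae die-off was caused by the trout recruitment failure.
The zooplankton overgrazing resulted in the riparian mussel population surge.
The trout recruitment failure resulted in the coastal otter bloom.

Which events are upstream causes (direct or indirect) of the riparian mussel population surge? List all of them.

Immediate causes of the riparian mussel population surge: the coastal otter bloom, the zooplankton overgrazing.
Further upstream: the trout recruitment failure.

the coastal otter bloom, the trout recruitment failure, the zooplankton overgrazing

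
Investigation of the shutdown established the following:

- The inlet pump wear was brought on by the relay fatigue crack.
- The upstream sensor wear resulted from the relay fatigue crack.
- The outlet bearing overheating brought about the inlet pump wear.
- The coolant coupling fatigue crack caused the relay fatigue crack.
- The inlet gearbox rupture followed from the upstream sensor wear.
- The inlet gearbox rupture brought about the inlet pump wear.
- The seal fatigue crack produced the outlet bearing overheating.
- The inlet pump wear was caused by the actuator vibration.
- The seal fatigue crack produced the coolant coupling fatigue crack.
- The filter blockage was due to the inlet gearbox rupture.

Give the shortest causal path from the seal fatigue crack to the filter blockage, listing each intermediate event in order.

the seal fatigue crack → the coolant coupling fatigue crack → the relay fatigue crack → the upstream sensor wear → the inlet gearbox rupture → the filter blockage

the seal fatigue crack → the coolant coupling fatigue crack
the coolant coupling fatigue crack → the relay fatigue crack
the relay fatigue crack → the upstream sensor wear
the upstream sensor wear → the inlet gearbox rupture
the inlet gearbox rupture → the filter blockage
Length: 5 steps.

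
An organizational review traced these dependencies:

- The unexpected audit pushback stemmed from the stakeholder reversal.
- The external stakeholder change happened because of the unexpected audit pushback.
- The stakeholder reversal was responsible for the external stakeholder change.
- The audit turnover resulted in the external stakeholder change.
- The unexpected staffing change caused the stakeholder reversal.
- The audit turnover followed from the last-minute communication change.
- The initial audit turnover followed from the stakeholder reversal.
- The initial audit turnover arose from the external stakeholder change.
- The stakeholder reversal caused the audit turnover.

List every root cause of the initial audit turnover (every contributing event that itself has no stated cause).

the last-minute communication change, the unexpected staffing change

Tracing upstream from the initial audit turnover: the initial audit turnover ← the external stakeholder change ← the audit turnover ← the last-minute communication change.
A separate upstream branch: the initial audit turnover ← the stakeholder reversal ← the unexpected staffing change.
Each of those chain origins has no stated cause.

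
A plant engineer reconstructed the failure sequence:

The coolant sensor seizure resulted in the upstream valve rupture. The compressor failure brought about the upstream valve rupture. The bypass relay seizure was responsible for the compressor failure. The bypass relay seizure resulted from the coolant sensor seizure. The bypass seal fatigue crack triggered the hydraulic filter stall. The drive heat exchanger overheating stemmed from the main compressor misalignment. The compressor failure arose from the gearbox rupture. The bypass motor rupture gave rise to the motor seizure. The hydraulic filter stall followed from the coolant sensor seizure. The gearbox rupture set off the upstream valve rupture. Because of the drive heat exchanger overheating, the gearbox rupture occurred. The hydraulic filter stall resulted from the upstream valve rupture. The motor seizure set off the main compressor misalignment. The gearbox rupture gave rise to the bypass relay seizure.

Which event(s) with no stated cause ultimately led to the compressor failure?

Tracing upstream from the compressor failure: the compressor failure ← the gearbox rupture ← the drive heat exchanger overheating ← the main compressor misalignment ← the motor seizure ← the bypass motor rupture.
A separate upstream branch: the compressor failure ← the bypass relay seizure ← the coolant sensor seizure.
Each of those chain origins has no stated cause.

the bypass motor rupture, the coolant sensor seizure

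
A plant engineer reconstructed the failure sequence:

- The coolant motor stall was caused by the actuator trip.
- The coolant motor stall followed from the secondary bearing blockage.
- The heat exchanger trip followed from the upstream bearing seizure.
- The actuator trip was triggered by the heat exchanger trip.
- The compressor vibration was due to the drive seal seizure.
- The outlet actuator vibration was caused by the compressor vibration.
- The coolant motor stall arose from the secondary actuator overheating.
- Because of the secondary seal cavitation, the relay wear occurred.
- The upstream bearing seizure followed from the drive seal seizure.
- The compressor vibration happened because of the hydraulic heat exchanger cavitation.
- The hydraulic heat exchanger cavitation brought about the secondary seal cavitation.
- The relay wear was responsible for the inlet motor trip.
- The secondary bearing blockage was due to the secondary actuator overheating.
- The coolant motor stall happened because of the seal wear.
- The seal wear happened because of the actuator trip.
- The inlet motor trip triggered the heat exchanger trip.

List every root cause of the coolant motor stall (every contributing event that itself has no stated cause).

the drive seal seizure, the hydraulic heat exchanger cavitation, the secondary actuator overheating

Tracing upstream from the coolant motor stall: the coolant motor stall ← the actuator trip ← the heat exchanger trip ← the upstream bearing seizure ← the drive seal seizure.
A separate upstream branch: the coolant motor stall ← the actuator trip ← the heat exchanger trip ← the inlet motor trip ← the relay wear ← the secondary seal cavitation ← the hydraulic heat exchanger cavitation.
A separate upstream branch: the coolant motor stall ← the secondary actuator overheating.
Each of those chain origins has no stated cause.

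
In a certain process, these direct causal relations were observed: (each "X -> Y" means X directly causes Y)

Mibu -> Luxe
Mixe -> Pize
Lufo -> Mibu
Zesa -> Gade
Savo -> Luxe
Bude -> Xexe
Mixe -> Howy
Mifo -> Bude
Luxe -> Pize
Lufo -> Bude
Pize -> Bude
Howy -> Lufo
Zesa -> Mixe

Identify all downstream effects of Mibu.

Bude, Luxe, Pize, Xexe

Direct effects: Luxe.
2 steps out: Pize.
3 steps out: Bude.
4 steps out: Xexe.
Not reachable from it: Zesa, Gade, Mixe, Savo, Mifo, Howy, Lufo.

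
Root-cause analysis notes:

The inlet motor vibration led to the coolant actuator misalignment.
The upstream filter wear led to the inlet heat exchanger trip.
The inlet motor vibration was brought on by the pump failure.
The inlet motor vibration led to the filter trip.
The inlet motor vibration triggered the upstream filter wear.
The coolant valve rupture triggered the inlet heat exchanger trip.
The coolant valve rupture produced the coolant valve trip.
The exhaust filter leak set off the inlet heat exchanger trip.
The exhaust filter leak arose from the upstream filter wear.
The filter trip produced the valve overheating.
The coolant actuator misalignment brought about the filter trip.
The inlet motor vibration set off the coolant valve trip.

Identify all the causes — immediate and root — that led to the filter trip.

the coolant actuator misalignment, the inlet motor vibration, the pump failure

Immediate causes of the filter trip: the inlet motor vibration, the coolant actuator misalignment.
Further upstream: the pump failure.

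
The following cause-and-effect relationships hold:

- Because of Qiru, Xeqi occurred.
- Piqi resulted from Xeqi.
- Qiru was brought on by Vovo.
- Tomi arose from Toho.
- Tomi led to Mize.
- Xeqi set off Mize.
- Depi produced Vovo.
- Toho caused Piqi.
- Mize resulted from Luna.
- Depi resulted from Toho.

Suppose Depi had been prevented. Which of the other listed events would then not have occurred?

Downstream of Depi: Vovo, Qiru, Xeqi, Piqi, Mize.
Of those, still caused via another path: Piqi, Mize.
The remainder have no surviving cause.

Qiru, Vovo, Xeqi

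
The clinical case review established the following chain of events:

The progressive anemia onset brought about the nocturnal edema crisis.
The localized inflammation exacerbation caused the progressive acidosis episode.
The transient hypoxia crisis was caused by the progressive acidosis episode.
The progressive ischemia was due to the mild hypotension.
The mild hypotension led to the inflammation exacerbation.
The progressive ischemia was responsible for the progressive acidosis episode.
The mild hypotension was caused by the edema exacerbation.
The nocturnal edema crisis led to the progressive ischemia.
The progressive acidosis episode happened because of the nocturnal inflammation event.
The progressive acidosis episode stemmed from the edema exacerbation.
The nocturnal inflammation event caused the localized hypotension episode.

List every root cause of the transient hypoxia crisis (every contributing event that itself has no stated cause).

the edema exacerbation, the localized inflammation exacerbation, the nocturnal inflammation event, the progressive anemia onset

Tracing upstream from the transient hypoxia crisis: the transient hypoxia crisis ← the progressive acidosis episode ← the progressive ischemia ← the nocturnal edema crisis ← the progressive anemia onset.
A separate upstream branch: the transient hypoxia crisis ← the progressive acidosis episode ← the edema exacerbation.
A separate upstream branch: the transient hypoxia crisis ← the progressive acidosis episode ← the nocturnal inflammation event.
A separate upstream branch: the transient hypoxia crisis ← the progressive acidosis episode ← the localized inflammation exacerbation.
Each of those chain origins has no stated cause.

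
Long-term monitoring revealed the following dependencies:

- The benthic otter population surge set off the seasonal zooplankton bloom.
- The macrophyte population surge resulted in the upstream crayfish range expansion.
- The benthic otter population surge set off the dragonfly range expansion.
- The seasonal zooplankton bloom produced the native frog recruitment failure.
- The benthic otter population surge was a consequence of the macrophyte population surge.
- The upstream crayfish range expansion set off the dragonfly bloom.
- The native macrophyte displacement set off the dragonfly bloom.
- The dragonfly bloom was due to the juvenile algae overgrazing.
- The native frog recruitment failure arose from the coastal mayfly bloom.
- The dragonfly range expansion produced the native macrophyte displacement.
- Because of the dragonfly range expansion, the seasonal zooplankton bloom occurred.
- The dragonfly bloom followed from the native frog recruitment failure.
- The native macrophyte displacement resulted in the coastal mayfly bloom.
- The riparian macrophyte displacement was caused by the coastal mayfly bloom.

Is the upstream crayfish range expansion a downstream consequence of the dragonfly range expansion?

No

The dragonfly range expansion leads to the native macrophyte displacement, the coastal mayfly bloom, the seasonal zooplankton bloom, the native frog recruitment failure, the dragonfly bloom, the riparian macrophyte displacement; the upstream crayfish range expansion is not among them.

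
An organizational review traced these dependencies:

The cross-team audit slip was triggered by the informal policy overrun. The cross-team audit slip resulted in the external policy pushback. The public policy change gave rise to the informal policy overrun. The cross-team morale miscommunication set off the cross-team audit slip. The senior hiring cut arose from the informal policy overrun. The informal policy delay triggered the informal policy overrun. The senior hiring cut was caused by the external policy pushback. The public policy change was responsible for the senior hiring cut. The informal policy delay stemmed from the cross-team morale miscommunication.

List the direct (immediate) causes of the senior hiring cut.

the external policy pushback, the informal policy overrun, the public policy change

Upstream contributors include the cross-team morale miscommunication, the informal policy delay, the cross-team audit slip, but only the external policy pushback, the informal policy overrun, the public policy change feed directly into the senior hiring cut.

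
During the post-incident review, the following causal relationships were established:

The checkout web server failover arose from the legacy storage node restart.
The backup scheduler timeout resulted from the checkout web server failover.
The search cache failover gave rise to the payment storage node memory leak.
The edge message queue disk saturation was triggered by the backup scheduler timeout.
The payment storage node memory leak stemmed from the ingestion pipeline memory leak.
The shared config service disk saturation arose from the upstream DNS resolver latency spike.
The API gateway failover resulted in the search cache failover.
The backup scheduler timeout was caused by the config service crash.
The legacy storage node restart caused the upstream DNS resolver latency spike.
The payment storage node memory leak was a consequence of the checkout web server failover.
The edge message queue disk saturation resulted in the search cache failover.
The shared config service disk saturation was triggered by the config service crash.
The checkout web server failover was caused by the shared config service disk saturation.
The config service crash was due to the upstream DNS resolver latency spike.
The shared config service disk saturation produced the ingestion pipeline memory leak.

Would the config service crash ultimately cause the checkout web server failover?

Yes

There is a causal chain: the config service crash → the shared config service disk saturation → the checkout web server failover.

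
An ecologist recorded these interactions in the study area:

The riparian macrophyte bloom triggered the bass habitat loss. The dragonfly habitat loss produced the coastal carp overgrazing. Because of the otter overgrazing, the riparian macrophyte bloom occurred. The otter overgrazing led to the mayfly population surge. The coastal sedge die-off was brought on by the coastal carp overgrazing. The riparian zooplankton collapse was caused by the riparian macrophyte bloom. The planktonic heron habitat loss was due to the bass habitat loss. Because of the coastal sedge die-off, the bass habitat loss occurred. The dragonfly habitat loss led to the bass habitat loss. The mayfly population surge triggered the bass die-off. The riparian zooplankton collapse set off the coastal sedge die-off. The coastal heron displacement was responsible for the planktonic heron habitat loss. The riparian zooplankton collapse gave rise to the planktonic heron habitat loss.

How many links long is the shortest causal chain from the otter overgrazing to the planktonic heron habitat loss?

3

Shortest chain: the otter overgrazing → the riparian macrophyte bloom → the riparian zooplankton collapse → the planktonic heron habitat loss.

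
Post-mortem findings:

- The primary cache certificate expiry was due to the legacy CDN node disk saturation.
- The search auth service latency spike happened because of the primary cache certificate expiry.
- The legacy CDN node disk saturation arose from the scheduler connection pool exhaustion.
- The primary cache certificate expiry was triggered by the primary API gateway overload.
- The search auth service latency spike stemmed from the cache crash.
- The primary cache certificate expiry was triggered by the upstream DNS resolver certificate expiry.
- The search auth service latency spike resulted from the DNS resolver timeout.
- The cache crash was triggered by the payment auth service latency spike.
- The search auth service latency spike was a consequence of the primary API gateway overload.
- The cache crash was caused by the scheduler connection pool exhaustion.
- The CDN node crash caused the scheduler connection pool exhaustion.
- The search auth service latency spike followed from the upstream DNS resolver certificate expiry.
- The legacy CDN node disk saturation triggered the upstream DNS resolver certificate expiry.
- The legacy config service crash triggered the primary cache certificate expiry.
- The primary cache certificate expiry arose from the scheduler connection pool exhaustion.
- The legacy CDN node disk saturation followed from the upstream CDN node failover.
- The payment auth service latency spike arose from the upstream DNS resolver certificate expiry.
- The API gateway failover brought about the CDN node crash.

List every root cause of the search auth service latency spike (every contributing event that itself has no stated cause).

Tracing upstream from the search auth service latency spike: the search auth service latency spike ← the primary cache certificate expiry ← the legacy config service crash.
A separate upstream branch: the search auth service latency spike ← the upstream DNS resolver certificate expiry ← the legacy CDN node disk saturation ← the upstream CDN node failover.
A separate upstream branch: the search auth service latency spike ← the primary cache certificate expiry ← the scheduler connection pool exhaustion ← the CDN node crash ← the API gateway failover.
A separate upstream branch: the search auth service latency spike ← the primary API gateway overload.
A separate upstream branch: the search auth service latency spike ← the DNS resolver timeout.
Each of those chain origins has no stated cause.

the API gateway failover, the DNS resolver timeout, the legacy config service crash, the primary API gateway overload, the upstream CDN node failover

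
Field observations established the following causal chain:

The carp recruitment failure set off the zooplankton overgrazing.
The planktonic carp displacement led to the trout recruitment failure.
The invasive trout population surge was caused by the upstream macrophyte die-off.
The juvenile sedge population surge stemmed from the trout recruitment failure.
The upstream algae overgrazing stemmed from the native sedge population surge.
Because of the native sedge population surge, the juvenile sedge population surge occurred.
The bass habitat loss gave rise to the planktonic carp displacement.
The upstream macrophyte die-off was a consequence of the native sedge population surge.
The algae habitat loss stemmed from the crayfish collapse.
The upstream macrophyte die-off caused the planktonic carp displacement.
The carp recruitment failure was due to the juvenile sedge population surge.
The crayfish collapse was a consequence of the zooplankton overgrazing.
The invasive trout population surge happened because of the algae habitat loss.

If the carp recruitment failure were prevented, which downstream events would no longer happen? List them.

Downstream of the carp recruitment failure: the zooplankton overgrazing, the crayfish collapse, the algae habitat loss, the invasive trout population surge.
Of those, still caused via another path: the invasive trout population surge.
The remainder have no surviving cause.

the algae habitat loss, the crayfish collapse, the zooplankton overgrazing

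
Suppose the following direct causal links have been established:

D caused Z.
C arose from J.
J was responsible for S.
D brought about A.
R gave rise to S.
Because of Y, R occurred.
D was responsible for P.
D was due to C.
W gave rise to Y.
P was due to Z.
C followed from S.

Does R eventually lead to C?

There is a causal chain: R → S → C.

Yes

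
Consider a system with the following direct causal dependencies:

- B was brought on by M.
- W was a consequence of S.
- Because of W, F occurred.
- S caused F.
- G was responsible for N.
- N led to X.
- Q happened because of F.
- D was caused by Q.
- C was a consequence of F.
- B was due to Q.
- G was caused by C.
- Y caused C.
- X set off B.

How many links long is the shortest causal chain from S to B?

3

Shortest chain: S → F → Q → B.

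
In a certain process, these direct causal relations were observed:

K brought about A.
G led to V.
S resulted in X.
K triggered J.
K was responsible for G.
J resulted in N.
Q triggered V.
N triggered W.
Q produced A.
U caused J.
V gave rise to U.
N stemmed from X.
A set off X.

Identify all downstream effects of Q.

Direct effects: A, V.
2 steps out: X, U.
3 steps out: J, N.
4 steps out: W.
Not reachable from it: K, S, G.

A, J, N, U, V, W, X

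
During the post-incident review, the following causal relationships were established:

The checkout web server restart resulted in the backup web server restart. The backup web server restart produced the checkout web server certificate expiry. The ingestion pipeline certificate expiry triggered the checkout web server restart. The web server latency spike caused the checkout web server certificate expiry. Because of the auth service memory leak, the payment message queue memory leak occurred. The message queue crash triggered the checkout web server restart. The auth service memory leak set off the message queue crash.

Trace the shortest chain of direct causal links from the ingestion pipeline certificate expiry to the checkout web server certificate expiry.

the ingestion pipeline certificate expiry → the checkout web server restart → the backup web server restart → the checkout web server certificate expiry

the ingestion pipeline certificate expiry → the checkout web server restart
the checkout web server restart → the backup web server restart
the backup web server restart → the checkout web server certificate expiry
Length: 3 steps.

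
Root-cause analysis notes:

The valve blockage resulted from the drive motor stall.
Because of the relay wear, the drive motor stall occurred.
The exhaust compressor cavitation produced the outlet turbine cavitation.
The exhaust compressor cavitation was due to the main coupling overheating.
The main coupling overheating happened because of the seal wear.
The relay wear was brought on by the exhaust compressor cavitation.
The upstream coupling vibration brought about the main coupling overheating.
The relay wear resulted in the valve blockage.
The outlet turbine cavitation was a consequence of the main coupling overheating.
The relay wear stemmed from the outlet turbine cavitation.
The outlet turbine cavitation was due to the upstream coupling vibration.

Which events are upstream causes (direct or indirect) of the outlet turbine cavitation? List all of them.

the exhaust compressor cavitation, the main coupling overheating, the seal wear, the upstream coupling vibration

Immediate causes of the outlet turbine cavitation: the upstream coupling vibration, the main coupling overheating, the exhaust compressor cavitation.
Further upstream: the seal wear.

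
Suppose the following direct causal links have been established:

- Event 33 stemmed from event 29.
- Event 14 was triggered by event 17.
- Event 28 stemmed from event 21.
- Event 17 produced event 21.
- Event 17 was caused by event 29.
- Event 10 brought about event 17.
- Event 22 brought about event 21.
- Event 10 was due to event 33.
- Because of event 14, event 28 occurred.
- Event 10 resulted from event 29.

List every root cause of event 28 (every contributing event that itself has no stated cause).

Tracing upstream from event 28: event 28 ← event 21 ← event 17 ← event 29.
A separate upstream branch: event 28 ← event 21 ← event 22.
Each of those chain origins has no stated cause.

event 22, event 29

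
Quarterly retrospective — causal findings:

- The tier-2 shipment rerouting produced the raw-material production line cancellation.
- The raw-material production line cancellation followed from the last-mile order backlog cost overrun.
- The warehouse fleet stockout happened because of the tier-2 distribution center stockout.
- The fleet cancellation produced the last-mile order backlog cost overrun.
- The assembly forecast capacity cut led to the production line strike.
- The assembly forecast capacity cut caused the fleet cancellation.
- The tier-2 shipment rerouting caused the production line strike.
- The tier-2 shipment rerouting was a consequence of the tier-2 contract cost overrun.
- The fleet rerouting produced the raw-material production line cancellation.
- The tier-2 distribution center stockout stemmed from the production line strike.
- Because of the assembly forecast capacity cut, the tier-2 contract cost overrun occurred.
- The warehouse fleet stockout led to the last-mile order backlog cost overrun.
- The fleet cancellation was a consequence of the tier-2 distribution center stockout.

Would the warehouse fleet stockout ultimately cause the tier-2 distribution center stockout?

No

The warehouse fleet stockout leads to the last-mile order backlog cost overrun, the raw-material production line cancellation; the tier-2 distribution center stockout is not among them.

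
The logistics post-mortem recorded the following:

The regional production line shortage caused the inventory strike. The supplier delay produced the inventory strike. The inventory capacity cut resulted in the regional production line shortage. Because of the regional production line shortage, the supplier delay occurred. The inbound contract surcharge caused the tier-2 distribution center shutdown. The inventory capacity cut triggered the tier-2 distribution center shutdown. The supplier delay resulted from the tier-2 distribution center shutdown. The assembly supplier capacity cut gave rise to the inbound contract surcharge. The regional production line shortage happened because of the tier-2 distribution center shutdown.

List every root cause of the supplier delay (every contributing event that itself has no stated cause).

the assembly supplier capacity cut, the inventory capacity cut

Tracing upstream from the supplier delay: the supplier delay ← the tier-2 distribution center shutdown ← the inbound contract surcharge ← the assembly supplier capacity cut.
A separate upstream branch: the supplier delay ← the tier-2 distribution center shutdown ← the inventory capacity cut.
Each of those chain origins has no stated cause.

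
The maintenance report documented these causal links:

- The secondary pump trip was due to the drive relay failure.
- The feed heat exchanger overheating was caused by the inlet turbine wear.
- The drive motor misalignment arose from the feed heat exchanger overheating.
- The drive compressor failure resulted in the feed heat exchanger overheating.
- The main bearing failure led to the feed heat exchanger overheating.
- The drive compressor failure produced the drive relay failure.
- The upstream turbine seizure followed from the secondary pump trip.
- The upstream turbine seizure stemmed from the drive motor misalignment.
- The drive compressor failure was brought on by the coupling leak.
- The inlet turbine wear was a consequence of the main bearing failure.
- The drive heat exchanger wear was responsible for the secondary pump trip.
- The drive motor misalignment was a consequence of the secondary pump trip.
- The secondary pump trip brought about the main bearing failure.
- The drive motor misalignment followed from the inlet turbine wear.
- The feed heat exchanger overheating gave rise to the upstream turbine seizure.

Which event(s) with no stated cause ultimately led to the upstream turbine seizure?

Tracing upstream from the upstream turbine seizure: the upstream turbine seizure ← the secondary pump trip ← the drive heat exchanger wear.
A separate upstream branch: the upstream turbine seizure ← the feed heat exchanger overheating ← the drive compressor failure ← the coupling leak.
Each of those chain origins has no stated cause.

the coupling leak, the drive heat exchanger wear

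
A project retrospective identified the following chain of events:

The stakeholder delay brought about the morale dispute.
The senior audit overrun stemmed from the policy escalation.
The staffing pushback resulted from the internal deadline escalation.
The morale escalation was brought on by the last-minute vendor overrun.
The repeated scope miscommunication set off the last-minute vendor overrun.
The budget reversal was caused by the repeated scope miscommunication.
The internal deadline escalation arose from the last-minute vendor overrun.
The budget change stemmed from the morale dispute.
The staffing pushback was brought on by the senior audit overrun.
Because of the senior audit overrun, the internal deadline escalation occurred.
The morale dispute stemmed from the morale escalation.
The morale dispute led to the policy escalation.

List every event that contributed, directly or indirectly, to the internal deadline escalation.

Immediate causes of the internal deadline escalation: the last-minute vendor overrun, the senior audit overrun.
Further upstream: the repeated scope miscommunication, the morale escalation, the morale dispute, the policy escalation, the stakeholder delay.

the last-minute vendor overrun, the morale dispute, the morale escalation, the policy escalation, the repeated scope miscommunication, the senior audit overrun, the stakeholder delay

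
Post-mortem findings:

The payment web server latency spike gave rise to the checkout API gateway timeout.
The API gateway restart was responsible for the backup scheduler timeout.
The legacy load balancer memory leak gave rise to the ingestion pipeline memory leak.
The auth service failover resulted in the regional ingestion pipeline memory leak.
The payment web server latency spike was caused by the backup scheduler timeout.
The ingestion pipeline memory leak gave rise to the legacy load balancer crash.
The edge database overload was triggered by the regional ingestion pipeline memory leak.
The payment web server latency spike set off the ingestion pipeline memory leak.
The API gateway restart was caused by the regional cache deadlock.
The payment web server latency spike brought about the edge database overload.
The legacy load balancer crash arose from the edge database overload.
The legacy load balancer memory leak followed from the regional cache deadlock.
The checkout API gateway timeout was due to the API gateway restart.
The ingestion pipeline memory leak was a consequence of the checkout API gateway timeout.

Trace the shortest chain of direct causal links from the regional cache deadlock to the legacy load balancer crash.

the regional cache deadlock → the legacy load balancer memory leak
the legacy load balancer memory leak → the ingestion pipeline memory leak
the ingestion pipeline memory leak → the legacy load balancer crash
Length: 3 steps.

the regional cache deadlock → the legacy load balancer memory leak → the ingestion pipeline memory leak → the legacy load balancer crash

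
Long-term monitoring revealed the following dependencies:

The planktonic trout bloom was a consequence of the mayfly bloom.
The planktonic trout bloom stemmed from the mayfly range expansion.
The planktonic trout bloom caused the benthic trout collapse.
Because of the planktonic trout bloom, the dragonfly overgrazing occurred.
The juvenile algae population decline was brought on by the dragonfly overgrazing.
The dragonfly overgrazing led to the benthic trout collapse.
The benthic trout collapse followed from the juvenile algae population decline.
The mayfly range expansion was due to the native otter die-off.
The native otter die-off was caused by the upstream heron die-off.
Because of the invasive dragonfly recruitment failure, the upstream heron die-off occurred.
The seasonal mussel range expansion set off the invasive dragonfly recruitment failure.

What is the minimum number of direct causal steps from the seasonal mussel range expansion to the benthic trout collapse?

Shortest chain: the seasonal mussel range expansion → the invasive dragonfly recruitment failure → the upstream heron die-off → the native otter die-off → the mayfly range expansion → the planktonic trout bloom → the benthic trout collapse.

6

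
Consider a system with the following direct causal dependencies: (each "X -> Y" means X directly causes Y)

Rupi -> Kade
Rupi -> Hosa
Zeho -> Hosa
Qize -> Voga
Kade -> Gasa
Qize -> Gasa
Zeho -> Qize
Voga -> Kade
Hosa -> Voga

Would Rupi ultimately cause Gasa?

Yes

There is a causal chain: Rupi → Kade → Gasa.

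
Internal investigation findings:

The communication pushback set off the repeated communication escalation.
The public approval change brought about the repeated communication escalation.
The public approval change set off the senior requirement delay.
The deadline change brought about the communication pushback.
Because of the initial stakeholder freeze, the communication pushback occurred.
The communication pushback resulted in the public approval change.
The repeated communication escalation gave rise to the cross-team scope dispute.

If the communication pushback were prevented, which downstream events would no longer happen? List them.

the cross-team scope dispute, the public approval change, the repeated communication escalation, the senior requirement delay

Downstream of the communication pushback: the public approval change, the repeated communication escalation, the cross-team scope dispute, the senior requirement delay.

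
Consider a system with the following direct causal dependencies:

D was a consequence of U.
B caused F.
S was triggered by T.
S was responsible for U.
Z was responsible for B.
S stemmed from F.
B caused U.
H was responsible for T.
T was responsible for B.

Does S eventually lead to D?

Yes

There is a causal chain: S → U → D.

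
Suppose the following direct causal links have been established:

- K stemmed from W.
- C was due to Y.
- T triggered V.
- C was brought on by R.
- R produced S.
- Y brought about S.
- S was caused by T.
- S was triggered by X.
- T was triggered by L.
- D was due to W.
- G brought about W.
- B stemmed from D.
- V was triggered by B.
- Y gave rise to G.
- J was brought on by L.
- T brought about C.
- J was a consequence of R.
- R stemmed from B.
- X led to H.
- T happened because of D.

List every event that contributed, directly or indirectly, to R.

B, D, G, W, Y

Immediate cause of R: B.
Further upstream: Y, G, W, D.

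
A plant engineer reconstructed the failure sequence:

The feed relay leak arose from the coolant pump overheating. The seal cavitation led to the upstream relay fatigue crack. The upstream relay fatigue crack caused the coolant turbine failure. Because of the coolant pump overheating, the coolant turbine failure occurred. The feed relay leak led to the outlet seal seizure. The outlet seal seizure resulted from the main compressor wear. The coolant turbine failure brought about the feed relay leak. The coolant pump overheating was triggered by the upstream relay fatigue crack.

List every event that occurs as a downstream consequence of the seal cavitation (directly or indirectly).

Direct effects: the upstream relay fatigue crack.
2 steps out: the coolant pump overheating, the coolant turbine failure.
3 steps out: the feed relay leak.
4 steps out: the outlet seal seizure.
Not reachable from it: the main compressor wear.

the coolant pump overheating, the coolant turbine failure, the feed relay leak, the outlet seal seizure, the upstream relay fatigue crack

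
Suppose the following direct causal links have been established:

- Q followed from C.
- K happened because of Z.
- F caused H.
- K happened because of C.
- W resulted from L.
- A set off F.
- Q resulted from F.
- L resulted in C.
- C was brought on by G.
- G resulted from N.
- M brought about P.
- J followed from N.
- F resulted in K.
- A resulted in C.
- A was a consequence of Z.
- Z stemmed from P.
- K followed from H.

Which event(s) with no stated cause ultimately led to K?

L, M, N

Tracing upstream from K: K ← C ← G ← N.
A separate upstream branch: K ← C ← L.
A separate upstream branch: K ← Z ← P ← M.
Each of those chain origins has no stated cause.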